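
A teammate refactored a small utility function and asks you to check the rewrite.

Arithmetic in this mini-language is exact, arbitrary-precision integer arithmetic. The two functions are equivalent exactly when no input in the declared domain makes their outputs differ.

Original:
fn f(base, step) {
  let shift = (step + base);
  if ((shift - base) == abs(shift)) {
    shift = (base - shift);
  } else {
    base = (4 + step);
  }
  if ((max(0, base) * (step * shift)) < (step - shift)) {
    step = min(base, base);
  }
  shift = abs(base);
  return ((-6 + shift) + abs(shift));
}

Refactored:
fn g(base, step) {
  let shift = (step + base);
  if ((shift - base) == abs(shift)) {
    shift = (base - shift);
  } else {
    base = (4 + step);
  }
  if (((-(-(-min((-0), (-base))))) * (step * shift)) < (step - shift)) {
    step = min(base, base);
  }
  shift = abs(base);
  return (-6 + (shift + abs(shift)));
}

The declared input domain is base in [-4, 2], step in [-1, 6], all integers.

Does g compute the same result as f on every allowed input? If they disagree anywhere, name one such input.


Behavior is preserved: although min/max/abs usage differs, the outputs never diverge.
As a probe, take base=1, step=6: f runs shift = 7; ((shift - base) == abs(shift)) -> false; base = 10; ((max(0, base) * (step * shift)) < (step - shift)) -> false; shift = 10; return 14; g runs shift = 7; ((shift - base) == abs(shift)) -> false; base = 10; (((-(-(-min((-0), (-base))))) * (step * shift)) < (step - shift)) -> false; shift = 10; return 14; both end at 14.
An exhaustive pass over the 56 declared inputs shows identical outputs.
verdict: equivalent


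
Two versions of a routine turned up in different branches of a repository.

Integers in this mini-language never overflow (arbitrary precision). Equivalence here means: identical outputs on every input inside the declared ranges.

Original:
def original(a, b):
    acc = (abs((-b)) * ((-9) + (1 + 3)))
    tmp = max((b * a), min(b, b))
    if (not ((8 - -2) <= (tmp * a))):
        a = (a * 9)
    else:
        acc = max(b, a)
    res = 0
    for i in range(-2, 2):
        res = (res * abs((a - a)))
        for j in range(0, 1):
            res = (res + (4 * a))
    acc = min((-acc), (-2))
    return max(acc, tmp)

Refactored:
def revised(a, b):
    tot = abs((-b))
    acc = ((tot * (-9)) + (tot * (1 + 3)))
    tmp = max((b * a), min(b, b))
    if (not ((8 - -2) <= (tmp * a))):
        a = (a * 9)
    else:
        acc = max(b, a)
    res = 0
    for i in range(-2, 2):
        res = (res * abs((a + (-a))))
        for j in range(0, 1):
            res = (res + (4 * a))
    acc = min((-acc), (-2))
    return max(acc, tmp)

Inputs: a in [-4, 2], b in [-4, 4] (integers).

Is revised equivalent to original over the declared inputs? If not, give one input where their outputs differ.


Equivalent — the differences include arithmetic usage differs; also statement counts differ; also local variable names differ, yet no declared input distinguishes the two.
Tracing a=-4, b=-3: original: acc := -15 | tmp := 12 | (not ((8 - -2) <= (tmp * a))): true | a := -36 | res := 0 | iter i=-2: | res := 0 | iter j=0: | res := -144 | iter i=-1: | res := 0 | iter j=0: | res := -144 | iter i=0: | res := 0 | iter j=0: | res := -144 | iter i=1: | res := 0 | iter j=0: | res := -144 | acc := -2 | result 12 | revised: tot := 3 | acc := -15 | tmp := 12 | (not ((8 - -2) <= (tmp * a))): true | a := -36 | res := 0 | iter i=-2: | res := 0 | iter j=0: | res := -144 | iter i=-1: | res := 0 | iter j=0: | res := -144 | iter i=0: | res := 0 | iter j=0: | res := -144 | iter i=1: | res := 0 | iter j=0: | res := -144 | acc := -2 | result 12 — matching result 12.
Sweeping the whole domain (63 inputs) finds no disagreement.
verdict: equivalent


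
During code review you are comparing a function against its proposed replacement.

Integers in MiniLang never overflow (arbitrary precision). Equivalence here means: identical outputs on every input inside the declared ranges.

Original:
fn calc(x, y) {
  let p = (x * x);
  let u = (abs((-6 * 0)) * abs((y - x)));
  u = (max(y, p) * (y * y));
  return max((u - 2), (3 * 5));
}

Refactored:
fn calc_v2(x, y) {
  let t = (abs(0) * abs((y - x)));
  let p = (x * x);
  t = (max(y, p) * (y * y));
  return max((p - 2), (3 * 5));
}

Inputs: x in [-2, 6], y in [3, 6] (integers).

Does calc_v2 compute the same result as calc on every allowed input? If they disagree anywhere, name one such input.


At x=-2, y=3: calc gives 34, calc_v2 gives 15.
verdict: not equivalent; witness: x=-2, y=3


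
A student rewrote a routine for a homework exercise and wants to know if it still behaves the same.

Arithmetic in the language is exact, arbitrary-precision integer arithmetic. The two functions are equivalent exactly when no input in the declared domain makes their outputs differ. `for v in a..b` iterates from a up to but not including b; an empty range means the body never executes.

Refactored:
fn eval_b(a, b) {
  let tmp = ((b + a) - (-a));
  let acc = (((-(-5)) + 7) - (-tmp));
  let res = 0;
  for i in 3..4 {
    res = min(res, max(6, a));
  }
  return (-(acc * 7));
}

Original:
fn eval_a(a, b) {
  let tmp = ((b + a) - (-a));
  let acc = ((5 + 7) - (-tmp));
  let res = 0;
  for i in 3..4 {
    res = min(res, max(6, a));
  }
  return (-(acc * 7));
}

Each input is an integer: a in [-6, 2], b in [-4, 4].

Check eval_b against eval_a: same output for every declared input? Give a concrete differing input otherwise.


Side by side, the visible changes include: same computation, different form.
Tracing a=0, b=1: eval_a: tmp=1, then acc=13, then res=0, then (i=3), then res=0, then returns -91 | eval_b: tmp=1, then acc=13, then res=0, then (i=3), then res=0, then returns -91 — matching result -91.
Across all 81 domain points the two functions coincide.
verdict: equivalent


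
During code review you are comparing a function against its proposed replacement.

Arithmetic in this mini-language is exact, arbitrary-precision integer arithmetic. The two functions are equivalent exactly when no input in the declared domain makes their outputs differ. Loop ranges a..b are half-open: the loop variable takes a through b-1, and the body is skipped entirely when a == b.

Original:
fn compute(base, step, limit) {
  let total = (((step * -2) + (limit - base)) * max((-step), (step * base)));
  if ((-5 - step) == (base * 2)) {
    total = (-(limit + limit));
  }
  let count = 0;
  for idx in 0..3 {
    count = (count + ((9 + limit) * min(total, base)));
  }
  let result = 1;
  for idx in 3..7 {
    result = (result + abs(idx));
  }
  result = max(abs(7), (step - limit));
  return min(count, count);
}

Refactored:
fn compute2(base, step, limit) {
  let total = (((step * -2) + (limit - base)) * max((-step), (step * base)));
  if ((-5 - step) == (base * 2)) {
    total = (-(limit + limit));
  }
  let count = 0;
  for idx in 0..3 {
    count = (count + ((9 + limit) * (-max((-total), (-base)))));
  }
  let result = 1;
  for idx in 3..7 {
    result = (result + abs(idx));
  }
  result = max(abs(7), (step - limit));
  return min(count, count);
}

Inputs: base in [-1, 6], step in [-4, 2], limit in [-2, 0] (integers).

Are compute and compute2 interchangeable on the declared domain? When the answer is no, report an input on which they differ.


Comparing the listings, the differences include: min/max/abs usage differs.
Spot check at base=2, step=1, limit=0 — compute: total becomes -8; next ((-5 - step) == (base * 2)) evaluates to false; next count becomes 0; next at idx=0:; next count becomes -72; next at idx=1:; next count becomes -144; next at idx=2:; next count becomes -216; next result becomes 1; next at idx=3:; next result becomes 4; next at idx=4:; next result becomes 8; next at idx=5:; next result becomes 13; next at idx=6:; next result becomes 19; next result becomes 7; next final value -216. compute2: total becomes -8; next ((-5 - step) == (base * 2)) evaluates to false; next count becomes 0; next at idx=0:; next count becomes -72; next at idx=1:; next count becomes -144; next at idx=2:; next count becomes -216; next result becomes 1; next at idx=3:; next result becomes 4; next at idx=4:; next result becomes 8; next at idx=5:; next result becomes 13; next at idx=6:; next result becomes 19; next result becomes 7; next final value -216. Both give -216.
An exhaustive pass over the 168 declared inputs shows identical outputs.
verdict: equivalent


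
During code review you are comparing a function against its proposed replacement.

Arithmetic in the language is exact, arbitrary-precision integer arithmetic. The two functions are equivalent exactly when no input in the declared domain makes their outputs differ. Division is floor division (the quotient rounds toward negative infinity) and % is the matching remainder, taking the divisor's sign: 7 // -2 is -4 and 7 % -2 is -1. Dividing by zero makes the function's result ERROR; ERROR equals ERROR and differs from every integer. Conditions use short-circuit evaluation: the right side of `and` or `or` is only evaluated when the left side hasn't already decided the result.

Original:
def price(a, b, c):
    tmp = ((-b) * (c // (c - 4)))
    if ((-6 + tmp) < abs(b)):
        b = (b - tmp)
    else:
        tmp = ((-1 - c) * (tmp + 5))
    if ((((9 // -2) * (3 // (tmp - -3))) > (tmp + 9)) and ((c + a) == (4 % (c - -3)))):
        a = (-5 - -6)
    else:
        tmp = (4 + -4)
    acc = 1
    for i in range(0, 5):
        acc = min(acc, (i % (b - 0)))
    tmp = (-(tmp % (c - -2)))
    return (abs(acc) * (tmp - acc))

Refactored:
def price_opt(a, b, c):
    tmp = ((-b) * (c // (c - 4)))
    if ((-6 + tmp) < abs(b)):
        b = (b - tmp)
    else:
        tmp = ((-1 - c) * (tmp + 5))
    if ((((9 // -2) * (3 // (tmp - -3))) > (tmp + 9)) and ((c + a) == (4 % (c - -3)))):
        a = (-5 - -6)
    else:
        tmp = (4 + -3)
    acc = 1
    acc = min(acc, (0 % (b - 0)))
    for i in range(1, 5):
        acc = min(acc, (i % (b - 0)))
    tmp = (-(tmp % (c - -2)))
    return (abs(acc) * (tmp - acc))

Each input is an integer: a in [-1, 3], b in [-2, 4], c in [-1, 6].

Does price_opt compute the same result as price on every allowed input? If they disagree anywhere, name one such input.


Run the pair on a=-1, b=-2, c=0.
price: tmp := 0 | ((-6 + tmp) < abs(b)): true | b := -2 | ((((9 // -2) * (3 // (tmp - -3))) > (tmp + 9)) and ((c + a) == (4 % (c - -3)))): false | tmp := 0 | acc := 1 | iter i=0: | acc := 0 | iter i=1: | acc := -1 | iter i=2: | acc := -1 | iter i=3: | acc := -1 | iter i=4: | acc := -1 | tmp := 0 | result 1
price_opt: tmp := 0 | ((-6 + tmp) < abs(b)): true | b := -2 | ((((9 // -2) * (3 // (tmp - -3))) > (tmp + 9)) and ((c + a) == (4 % (c - -3)))): false | tmp := 1 | acc := 1 | acc := 0 | iter i=1: | acc := -1 | iter i=2: | acc := -1 | iter i=3: | acc := -1 | iter i=4: | acc := -1 | tmp := -1 | result 0
1 and 0 differ, so these are not the same function on this domain.
verdict: not equivalent; witness: a=-1, b=-2, c=0


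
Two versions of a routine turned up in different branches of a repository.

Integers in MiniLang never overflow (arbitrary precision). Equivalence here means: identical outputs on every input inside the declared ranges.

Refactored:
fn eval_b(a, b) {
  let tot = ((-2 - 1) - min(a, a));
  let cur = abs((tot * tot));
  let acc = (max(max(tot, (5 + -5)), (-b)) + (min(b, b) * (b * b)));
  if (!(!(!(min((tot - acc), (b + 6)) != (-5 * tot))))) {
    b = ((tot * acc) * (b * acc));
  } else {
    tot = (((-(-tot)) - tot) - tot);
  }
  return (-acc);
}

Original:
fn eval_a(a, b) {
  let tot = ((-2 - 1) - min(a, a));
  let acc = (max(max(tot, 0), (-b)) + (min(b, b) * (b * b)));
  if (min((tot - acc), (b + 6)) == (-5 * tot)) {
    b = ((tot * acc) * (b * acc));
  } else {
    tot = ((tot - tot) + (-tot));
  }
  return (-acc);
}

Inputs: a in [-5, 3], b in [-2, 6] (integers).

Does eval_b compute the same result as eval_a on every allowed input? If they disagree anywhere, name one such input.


Equivalent — the differences include constant usage differs; also arithmetic usage differs; also boolean connective usage differs; also comparison usage differs; also min/max/abs usage differs; also local variable names differ; also statement counts differ, yet no declared input distinguishes the two.
One worked example (a=-3, b=3) — eval_a: tot=0, then acc=27, then (min((tot - acc), (b + 6)) == (-5 * tot)) is false, then tot=0, then returns -27; eval_b: tot=0, then cur=0, then acc=27, then (!(!(!(min((tot - acc), (b + 6)) != (-5 * tot))))) is false, then tot=0, then returns -27; agreement on -27.
An exhaustive pass over the 81 declared inputs shows identical outputs.
verdict: equivalent


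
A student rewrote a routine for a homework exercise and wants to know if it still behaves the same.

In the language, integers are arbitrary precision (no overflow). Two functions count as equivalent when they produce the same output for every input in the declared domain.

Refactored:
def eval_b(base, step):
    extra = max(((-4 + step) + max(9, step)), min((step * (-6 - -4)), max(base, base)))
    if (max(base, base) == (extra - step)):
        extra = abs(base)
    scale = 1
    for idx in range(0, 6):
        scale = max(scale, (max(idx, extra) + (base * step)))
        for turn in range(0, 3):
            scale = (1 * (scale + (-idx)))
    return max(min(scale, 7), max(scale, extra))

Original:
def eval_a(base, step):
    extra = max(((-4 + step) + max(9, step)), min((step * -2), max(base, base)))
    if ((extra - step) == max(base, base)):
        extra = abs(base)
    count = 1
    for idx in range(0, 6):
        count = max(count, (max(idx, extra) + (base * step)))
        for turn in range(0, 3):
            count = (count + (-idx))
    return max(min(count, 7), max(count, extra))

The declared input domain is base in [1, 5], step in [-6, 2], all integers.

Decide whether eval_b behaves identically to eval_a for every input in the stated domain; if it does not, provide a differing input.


The two are interchangeable: local variable names differ, and arithmetic usage differs, and constant usage differs, and every declared input agrees.
Tracing base=3, step=2: eval_a: extra becomes 7; next ((extra - step) == max(base, base)) evaluates to false; next count becomes 1; next at idx=0:; next count becomes 13; next at turn=0:; next count becomes 13; next at turn=1:; next count becomes 13; next at turn=2:; next count becomes 13; next at idx=1:; next count becomes 13; next at turn=0:; next count becomes 12; next at turn=1:; next count becomes 11; next at turn=2:; next count becomes 10; next at idx=2:; next count becomes 13; next at turn=0:; next count becomes 11; next at turn=1:; next count becomes 9; next at turn=2:; next count becomes 7; next at idx=3:; next count becomes 13; next at turn=0:; next count becomes 10; next at turn=1:; next count becomes 7; next at turn=2:; next count becomes 4; next at idx=4:; next count becomes 13; next at turn=0:; next count becomes 9; next at turn=1:; next count becomes 5; next at turn=2:; next count becomes 1; next at idx=5:; next count becomes 13; next at turn=0:; next count becomes 8; next at turn=1:; next count becomes 3; next at turn=2:; next count becomes -2; next final value 7 | eval_b: extra becomes 7; next (max(base, base) == (extra - step)) evaluates to false; next scale becomes 1; next at idx=0:; next scale becomes 13; next at turn=0:; next scale becomes 13; next at turn=1:; next scale becomes 13; next at turn=2:; next scale becomes 13; next at idx=1:; next scale becomes 13; next at turn=0:; next scale becomes 12; next at turn=1:; next scale becomes 11; next at turn=2:; next scale becomes 10; next at idx=2:; next scale becomes 13; next at turn=0:; next scale becomes 11; next at turn=1:; next scale becomes 9; next at turn=2:; next scale becomes 7; next at idx=3:; next scale becomes 13; next at turn=0:; next scale becomes 10; next at turn=1:; next scale becomes 7; next at turn=2:; next scale becomes 4; next at idx=4:; next scale becomes 13; next at turn=0:; next scale becomes 9; next at turn=1:; next scale becomes 5; next at turn=2:; next scale becomes 1; next at idx=5:; next scale becomes 13; next at turn=0:; next scale becomes 8; next at turn=1:; next scale becomes 3; next at turn=2:; next scale becomes -2; next final value 7 — matching result 7.
Across all 45 domain points the two functions coincide.
verdict: equivalent


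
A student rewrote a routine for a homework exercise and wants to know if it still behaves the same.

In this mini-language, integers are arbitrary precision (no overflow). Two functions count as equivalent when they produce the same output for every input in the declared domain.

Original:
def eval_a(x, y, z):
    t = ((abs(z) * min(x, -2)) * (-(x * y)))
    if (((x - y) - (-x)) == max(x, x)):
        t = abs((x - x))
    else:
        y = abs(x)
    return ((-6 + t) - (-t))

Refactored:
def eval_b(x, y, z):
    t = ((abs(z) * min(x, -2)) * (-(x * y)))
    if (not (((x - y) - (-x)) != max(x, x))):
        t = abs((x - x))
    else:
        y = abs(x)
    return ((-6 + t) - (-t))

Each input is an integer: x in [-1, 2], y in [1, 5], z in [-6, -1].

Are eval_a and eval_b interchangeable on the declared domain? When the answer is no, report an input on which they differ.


Behavior is preserved: although boolean connective usage differs; comparison usage differs, the outputs never diverge.
Spot check at x=-1, y=3, z=-6 — eval_a: t becomes -36; next (((x - y) - (-x)) == max(x, x)) evaluates to false; next y becomes 1; next final value -78. eval_b: t becomes -36; next (not (((x - y) - (-x)) != max(x, x))) evaluates to false; next y becomes 1; next final value -78. Both give -78.
Every one of the 120 inputs gives matching results.
verdict: equivalent


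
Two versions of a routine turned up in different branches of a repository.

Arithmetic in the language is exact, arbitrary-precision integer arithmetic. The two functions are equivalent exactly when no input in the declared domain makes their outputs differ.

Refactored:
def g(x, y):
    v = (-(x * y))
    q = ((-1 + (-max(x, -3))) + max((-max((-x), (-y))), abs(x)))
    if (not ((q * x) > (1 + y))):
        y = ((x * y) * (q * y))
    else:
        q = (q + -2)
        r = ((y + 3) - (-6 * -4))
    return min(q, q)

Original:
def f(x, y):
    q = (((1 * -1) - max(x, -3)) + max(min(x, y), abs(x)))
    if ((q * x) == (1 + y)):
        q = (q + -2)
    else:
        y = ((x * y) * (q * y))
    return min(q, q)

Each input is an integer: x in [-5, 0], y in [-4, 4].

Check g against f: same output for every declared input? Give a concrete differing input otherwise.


x=-1, y=-4 yields 1 from f but -1 from g.
verdict: not equivalent; witness: x=-1, y=-4


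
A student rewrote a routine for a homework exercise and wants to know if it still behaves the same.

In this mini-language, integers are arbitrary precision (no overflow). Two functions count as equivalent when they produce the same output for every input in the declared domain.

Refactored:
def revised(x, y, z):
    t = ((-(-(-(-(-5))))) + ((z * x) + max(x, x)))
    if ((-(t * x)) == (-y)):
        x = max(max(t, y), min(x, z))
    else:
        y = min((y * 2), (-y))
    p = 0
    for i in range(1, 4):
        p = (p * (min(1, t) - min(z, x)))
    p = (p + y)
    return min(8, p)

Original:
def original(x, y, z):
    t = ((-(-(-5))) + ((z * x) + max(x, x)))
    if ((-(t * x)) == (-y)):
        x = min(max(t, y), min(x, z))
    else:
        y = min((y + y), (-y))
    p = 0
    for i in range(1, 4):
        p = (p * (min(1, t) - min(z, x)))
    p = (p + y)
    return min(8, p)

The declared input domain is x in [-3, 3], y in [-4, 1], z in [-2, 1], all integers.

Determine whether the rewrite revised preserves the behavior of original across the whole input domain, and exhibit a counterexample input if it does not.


The edit looks behavioral (`min(max(t, y), min(x, z))` became `max(max(t, y), min(x, z))`), but over these ranges it never changes the outcome; all 168 inputs agree.
verdict: equivalent


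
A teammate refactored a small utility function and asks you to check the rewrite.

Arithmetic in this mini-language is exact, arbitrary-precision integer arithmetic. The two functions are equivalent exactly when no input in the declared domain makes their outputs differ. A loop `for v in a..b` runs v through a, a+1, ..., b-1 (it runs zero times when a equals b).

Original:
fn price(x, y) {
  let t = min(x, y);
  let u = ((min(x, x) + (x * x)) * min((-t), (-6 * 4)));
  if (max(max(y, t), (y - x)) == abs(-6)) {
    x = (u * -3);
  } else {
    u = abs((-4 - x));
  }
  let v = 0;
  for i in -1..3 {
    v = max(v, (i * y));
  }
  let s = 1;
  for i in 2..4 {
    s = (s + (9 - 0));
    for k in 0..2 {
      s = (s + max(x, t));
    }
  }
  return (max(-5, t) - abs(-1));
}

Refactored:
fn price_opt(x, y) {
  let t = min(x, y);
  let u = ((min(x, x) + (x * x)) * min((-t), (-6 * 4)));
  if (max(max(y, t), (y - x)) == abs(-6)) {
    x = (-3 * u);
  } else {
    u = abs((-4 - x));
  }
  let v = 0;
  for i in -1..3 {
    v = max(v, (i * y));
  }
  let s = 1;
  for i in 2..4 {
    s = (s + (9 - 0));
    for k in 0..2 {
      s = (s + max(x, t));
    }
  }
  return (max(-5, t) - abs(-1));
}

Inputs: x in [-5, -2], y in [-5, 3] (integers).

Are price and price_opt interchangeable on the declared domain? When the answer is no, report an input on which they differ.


Side by side, the visible changes include: same computation, different form.
As a probe, take x=-4, y=-3: price runs t = -4; u = -288; (max(max(y, t), (y - x)) == abs(-6)) -> false; u = 0; v = 0; [i=-1]; v = 3; [i=0]; v = 3; [i=1]; v = 3; [i=2]; v = 3; s = 1; [i=2]; s = 10; [k=0]; s = 6; [k=1]; s = 2; [i=3]; s = 11; [k=0]; s = 7; [k=1]; s = 3; return -5; price_opt runs t = -4; u = -288; (max(max(y, t), (y - x)) == abs(-6)) -> false; u = 0; v = 0; [i=-1]; v = 3; [i=0]; v = 3; [i=1]; v = 3; [i=2]; v = 3; s = 1; [i=2]; s = 10; [k=0]; s = 6; [k=1]; s = 2; [i=3]; s = 11; [k=0]; s = 7; [k=1]; s = 3; return -5; both end at -5.
Checked all 36 inputs in the declared domain: the outputs agree on every one.
verdict: equivalent


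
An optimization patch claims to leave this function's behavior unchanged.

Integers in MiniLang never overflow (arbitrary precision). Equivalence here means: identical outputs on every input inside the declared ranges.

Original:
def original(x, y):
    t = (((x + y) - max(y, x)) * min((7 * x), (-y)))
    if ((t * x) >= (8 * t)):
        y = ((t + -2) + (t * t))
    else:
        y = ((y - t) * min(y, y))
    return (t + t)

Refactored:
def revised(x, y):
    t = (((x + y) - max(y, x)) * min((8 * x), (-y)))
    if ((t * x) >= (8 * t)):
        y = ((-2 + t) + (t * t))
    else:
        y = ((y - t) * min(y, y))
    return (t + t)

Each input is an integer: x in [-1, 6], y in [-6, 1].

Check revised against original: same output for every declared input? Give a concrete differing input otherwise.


These are not equivalent — on x=-1, y=-6 the outputs split (84 vs 96).
original: t := 42 | ((t * x) >= (8 * t)): false | y := 288 | result 84
revised: t := 48 | ((t * x) >= (8 * t)): false | y := 324 | result 96
verdict: not equivalent; witness: x=-1, y=-6


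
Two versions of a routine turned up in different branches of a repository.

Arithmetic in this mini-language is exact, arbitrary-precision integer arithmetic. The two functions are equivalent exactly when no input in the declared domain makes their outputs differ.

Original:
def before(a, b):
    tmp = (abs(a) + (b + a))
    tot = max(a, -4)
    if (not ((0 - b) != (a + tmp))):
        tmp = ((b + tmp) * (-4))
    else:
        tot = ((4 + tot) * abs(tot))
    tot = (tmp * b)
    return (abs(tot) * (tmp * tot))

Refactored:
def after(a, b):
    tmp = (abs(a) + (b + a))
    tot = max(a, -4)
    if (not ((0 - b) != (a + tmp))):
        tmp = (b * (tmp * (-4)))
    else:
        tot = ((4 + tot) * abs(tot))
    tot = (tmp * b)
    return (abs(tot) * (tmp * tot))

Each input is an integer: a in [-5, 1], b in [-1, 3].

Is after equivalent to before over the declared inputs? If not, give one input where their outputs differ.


On input a=-2, b=1, before returns 512 while after returns 64.
verdict: not equivalent; witness: a=-2, b=1


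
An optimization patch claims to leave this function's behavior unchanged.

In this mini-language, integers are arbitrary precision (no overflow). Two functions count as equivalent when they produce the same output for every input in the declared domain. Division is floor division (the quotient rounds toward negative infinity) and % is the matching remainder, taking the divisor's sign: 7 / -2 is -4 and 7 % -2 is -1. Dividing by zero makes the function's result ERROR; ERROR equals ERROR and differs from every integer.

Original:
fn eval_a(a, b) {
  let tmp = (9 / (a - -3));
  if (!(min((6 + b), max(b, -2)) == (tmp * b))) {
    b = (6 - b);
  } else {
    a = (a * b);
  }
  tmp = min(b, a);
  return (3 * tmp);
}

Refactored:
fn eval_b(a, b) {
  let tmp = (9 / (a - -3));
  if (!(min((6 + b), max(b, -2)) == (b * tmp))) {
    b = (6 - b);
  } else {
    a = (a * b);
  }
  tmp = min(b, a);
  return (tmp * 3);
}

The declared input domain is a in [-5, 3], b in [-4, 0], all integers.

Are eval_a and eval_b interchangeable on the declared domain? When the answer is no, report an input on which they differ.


Reading the diff, among the changes: same computation, different form.
Tracing a=1, b=-4: eval_a: tmp = 2; (!(min((6 + b), max(b, -2)) == (tmp * b))) -> true; b = 10; tmp = 1; return 3 | eval_b: tmp = 2; (!(min((6 + b), max(b, -2)) == (b * tmp))) -> true; b = 10; tmp = 1; return 3 — matching result 3.
Every one of the 45 inputs gives matching results.
verdict: equivalent


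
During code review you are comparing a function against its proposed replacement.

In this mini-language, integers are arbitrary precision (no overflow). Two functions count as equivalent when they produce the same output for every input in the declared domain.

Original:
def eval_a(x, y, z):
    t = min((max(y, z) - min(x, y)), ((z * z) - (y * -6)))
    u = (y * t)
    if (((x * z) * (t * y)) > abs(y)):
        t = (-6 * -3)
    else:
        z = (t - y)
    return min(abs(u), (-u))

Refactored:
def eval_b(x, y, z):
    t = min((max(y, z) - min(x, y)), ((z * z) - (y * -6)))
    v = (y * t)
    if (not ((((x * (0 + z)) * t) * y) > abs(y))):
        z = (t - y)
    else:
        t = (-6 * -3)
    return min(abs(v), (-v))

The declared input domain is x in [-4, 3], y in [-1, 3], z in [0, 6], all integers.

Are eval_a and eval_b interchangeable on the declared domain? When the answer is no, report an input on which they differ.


This is a faithful refactor — arithmetic usage differs, and local variable names differ, and boolean connective usage differs, and constant usage differs, but the computed results match everywhere.
Spot check at x=2, y=-1, z=6 — eval_a: t = 7; u = -7; (((x * z) * (t * y)) > abs(y)) -> false; z = 8; return 7. eval_b: t = 7; v = -7; (not ((((x * (0 + z)) * t) * y) > abs(y))) -> true; z = 8; return 7. Both give 7.
Checked all 280 inputs in the declared domain: the outputs agree on every one.
verdict: equivalent


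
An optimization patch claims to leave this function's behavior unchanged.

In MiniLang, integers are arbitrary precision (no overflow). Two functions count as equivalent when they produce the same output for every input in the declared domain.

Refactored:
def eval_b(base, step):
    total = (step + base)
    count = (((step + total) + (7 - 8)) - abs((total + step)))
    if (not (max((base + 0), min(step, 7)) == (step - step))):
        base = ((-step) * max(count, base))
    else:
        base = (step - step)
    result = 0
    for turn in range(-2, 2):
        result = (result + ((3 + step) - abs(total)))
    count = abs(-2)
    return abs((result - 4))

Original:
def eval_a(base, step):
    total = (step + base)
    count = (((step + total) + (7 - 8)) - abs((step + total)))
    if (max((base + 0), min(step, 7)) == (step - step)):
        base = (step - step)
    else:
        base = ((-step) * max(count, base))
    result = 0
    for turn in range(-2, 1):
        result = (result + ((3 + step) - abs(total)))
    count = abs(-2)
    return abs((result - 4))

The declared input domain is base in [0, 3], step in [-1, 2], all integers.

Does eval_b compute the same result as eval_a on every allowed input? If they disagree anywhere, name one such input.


At base=0, step=-1: eval_a gives 1, eval_b gives 0.
verdict: not equivalent; witness: base=0, step=-1


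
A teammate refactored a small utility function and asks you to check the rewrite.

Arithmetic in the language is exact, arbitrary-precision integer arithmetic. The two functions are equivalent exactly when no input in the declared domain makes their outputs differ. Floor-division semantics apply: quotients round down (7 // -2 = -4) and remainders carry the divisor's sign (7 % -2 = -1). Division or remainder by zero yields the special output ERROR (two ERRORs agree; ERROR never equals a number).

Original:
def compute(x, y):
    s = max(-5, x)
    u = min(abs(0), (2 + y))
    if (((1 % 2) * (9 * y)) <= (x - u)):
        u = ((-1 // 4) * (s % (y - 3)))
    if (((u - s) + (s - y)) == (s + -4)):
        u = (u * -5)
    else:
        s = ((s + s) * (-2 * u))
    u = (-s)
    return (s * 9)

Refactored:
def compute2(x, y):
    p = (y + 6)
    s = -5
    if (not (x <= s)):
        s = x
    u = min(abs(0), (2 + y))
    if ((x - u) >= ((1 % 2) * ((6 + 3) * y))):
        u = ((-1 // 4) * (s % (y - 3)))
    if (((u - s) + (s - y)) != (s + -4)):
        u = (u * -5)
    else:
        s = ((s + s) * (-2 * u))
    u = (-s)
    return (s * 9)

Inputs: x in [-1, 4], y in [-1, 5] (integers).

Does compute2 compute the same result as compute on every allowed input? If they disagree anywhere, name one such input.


On input x=-1, y=-1, compute returns 36 while compute2 returns -9.
verdict: not equivalent; witness: x=-1, y=-1


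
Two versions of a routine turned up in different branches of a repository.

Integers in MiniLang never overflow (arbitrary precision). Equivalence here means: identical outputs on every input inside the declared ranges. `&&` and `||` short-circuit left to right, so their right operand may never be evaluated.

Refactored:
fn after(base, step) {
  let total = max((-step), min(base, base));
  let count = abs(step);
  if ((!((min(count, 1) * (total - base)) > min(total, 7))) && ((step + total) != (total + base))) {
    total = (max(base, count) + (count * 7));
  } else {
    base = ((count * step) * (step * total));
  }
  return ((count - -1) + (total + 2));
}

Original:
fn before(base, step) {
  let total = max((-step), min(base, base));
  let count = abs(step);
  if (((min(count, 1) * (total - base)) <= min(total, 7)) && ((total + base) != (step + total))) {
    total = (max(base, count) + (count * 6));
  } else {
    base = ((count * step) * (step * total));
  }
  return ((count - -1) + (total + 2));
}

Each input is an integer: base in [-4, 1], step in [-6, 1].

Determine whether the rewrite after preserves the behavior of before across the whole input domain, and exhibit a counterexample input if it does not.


There is a counterexample at base=0, step=-6: 51 on one side, 57 on the other.
before: total := 6 | count := 6 | (((min(count, 1) * (total - base)) <= min(total, 7)) && ((total + base) != (step + total))): true | total := 42 | result 51
after: total := 6 | count := 6 | ((!((min(count, 1) * (total - base)) > min(total, 7))) && ((step + total) != (total + base))): true | total := 48 | result 57
verdict: not equivalent; witness: base=0, step=-6


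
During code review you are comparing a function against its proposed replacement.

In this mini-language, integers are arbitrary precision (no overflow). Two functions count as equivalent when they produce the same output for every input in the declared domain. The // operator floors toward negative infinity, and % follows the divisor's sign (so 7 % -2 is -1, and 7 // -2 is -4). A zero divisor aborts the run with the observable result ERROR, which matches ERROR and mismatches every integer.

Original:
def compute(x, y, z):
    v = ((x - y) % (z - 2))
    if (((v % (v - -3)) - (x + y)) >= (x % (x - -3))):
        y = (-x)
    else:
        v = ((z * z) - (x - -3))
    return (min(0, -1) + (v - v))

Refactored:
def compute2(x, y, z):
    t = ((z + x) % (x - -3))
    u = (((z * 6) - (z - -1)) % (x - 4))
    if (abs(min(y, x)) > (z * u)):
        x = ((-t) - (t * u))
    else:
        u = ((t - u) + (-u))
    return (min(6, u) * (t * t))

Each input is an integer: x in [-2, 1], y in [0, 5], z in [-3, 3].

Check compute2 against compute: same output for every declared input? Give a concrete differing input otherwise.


Try x=-2, y=0, z=-3.
compute: v = -2; (((v % (v - -3)) - (x + y)) >= (x % (x - -3))) -> true; y = 2; return -1
compute2: t = 0; u = -4; (abs(min(y, x)) > (z * u)) -> false; u = 8; return 0
-1 vs 0 — the two versions disagree here.
verdict: not equivalent; witness: x=-2, y=0, z=-3


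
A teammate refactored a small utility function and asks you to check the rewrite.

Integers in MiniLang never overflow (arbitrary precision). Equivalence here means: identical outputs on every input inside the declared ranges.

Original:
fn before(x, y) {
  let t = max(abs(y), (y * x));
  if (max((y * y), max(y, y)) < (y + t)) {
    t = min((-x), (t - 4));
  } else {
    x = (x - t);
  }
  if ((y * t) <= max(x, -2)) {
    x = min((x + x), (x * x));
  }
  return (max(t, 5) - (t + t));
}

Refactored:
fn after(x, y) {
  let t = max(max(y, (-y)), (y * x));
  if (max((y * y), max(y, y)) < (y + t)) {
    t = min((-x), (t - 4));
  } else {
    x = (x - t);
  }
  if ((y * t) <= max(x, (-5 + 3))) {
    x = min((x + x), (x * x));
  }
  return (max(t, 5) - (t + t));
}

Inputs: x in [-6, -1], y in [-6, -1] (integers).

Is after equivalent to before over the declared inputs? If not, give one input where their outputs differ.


Side by side, the visible changes include: arithmetic usage differs, constant usage differs, min/max/abs usage differs.
Tracing x=-2, y=-2: before: t = 4; (max((y * y), max(y, y)) < (y + t)) -> false; x = -6; ((y * t) <= max(x, -2)) -> true; x = -12; return -3 | after: t = 4; (max((y * y), max(y, y)) < (y + t)) -> false; x = -6; ((y * t) <= max(x, (-5 + 3))) -> true; x = -12; return -3 — matching result -3.
Checked all 36 inputs in the declared domain: the outputs agree on every one.
verdict: equivalent


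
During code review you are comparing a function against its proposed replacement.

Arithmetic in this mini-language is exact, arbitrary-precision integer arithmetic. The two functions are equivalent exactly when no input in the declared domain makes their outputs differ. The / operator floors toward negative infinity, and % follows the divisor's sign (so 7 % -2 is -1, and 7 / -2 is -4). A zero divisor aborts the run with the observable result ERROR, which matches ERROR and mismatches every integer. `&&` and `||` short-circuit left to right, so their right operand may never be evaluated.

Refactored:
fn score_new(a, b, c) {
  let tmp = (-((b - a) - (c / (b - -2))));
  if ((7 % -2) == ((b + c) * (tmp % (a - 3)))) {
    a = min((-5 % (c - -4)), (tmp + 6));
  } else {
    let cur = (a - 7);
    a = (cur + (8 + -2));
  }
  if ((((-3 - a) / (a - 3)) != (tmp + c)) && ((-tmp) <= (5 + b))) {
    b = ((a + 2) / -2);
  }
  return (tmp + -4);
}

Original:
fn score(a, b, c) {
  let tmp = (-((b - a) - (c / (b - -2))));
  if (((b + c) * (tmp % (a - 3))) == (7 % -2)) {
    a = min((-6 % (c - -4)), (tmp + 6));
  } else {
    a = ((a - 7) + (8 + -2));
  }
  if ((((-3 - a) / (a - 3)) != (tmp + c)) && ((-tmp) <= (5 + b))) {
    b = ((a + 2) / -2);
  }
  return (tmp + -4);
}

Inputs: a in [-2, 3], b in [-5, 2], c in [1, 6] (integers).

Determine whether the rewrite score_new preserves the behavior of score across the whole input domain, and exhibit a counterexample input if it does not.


Take a=-2, b=-4, c=5.
score: tmp becomes -1; next (((b + c) * (tmp % (a - 3))) == (7 % -2)) evaluates to true; next a becomes 3; next hits division by zero so the output is ERROR
score_new: tmp becomes -1; next ((7 % -2) == ((b + c) * (tmp % (a - 3)))) evaluates to true; next a becomes 4; next ((((-3 - a) / (a - 3)) != (tmp + c)) && ((-tmp) <= (5 + b))) evaluates to true; next b becomes -3; next final value -5
ERROR != -5, so the rewrite changes behavior.
verdict: not equivalent; witness: a=-2, b=-4, c=5


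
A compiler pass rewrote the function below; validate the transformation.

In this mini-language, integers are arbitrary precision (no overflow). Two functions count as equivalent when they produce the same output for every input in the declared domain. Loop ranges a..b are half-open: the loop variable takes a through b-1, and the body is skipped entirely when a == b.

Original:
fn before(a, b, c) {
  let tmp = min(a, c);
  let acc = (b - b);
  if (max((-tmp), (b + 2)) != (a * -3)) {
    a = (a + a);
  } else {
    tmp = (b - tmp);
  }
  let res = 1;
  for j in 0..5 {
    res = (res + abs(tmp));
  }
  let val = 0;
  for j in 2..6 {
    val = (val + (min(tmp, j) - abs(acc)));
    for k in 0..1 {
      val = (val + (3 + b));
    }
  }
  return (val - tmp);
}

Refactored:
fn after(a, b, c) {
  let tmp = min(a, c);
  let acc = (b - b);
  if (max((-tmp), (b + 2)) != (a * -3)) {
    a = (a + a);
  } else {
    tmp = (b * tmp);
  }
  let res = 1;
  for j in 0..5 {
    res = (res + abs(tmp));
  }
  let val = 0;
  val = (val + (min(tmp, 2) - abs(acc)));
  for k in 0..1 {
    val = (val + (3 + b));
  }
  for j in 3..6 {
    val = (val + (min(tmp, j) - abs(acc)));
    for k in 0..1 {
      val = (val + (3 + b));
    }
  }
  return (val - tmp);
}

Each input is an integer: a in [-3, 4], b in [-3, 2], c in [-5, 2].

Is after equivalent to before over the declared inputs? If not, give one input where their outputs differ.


There is a counterexample at a=-1, b=-3, c=-3: 0 on one side, 5 on the other.
before: tmp becomes -3; next acc becomes 0; next (max((-tmp), (b + 2)) != (a * -3)) evaluates to false; next tmp becomes 0; next res becomes 1; next at j=0:; next res becomes 1; next at j=1:; next res becomes 1; next at j=2:; next res becomes 1; next at j=3:; next res becomes 1; next at j=4:; next res becomes 1; next val becomes 0; next at j=2:; next val becomes 0; next at k=0:; next val becomes 0; next at j=3:; next val becomes 0; next at k=0:; next val becomes 0; next at j=4:; next val becomes 0; next at k=0:; next val becomes 0; next at j=5:; next val becomes 0; next at k=0:; next val becomes 0; next final value 0
after: tmp becomes -3; next acc becomes 0; next (max((-tmp), (b + 2)) != (a * -3)) evaluates to false; next tmp becomes 9; next res becomes 1; next at j=0:; next res becomes 10; next at j=1:; next res becomes 19; next at j=2:; next res becomes 28; next at j=3:; next res becomes 37; next at j=4:; next res becomes 46; next val becomes 0; next val becomes 2; next at k=0:; next val becomes 2; next at j=3:; next val becomes 5; next at k=0:; next val becomes 5; next at j=4:; next val becomes 9; next at k=0:; next val becomes 9; next at j=5:; next val becomes 14; next at k=0:; next val becomes 14; next final value 5
verdict: not equivalent; witness: a=-1, b=-3, c=-3


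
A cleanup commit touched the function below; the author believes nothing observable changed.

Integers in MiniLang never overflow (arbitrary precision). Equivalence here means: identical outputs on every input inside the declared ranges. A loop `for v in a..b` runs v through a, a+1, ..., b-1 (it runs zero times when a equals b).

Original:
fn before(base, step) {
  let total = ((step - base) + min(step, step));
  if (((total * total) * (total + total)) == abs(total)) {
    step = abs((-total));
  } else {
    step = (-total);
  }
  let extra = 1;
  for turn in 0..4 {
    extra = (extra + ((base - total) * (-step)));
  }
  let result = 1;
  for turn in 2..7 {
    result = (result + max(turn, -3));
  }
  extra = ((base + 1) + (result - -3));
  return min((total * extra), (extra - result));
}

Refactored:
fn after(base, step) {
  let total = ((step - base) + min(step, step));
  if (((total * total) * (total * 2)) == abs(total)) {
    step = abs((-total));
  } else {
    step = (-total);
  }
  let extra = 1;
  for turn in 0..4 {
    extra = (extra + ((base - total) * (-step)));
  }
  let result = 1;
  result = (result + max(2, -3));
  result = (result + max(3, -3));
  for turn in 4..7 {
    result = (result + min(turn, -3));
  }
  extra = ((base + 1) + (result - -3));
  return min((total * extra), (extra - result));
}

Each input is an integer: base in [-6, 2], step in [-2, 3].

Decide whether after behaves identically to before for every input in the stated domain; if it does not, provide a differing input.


Not equivalent: base=-6, step=-2 separates them (-2 vs -10).
before: total = 2; (((total * total) * (total + total)) == abs(total)) -> false; step = -2; extra = 1; [turn=0]; extra = -15; [turn=1]; extra = -31; [turn=2]; extra = -47; [turn=3]; extra = -63; result = 1; [turn=2]; result = 3; [turn=3]; result = 6; [turn=4]; result = 10; [turn=5]; result = 15; [turn=6]; result = 21; extra = 19; return -2
after: total = 2; (((total * total) * (total * 2)) == abs(total)) -> false; step = -2; extra = 1; [turn=0]; extra = -15; [turn=1]; extra = -31; [turn=2]; extra = -47; [turn=3]; extra = -63; result = 1; result = 3; result = 6; [turn=4]; result = 3; [turn=5]; result = 0; [turn=6]; result = -3; extra = -5; return -10
verdict: not equivalent; witness: base=-6, step=-2
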